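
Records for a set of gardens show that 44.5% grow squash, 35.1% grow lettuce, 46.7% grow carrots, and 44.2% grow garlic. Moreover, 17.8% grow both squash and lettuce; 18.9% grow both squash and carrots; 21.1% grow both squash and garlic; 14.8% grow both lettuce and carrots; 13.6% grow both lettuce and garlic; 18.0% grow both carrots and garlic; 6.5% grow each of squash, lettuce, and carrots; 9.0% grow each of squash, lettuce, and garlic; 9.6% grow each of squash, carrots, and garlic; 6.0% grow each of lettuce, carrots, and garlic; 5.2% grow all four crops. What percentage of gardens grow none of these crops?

7.8%

Inclusion–exclusion gives
P(≥1) = 44.5 + 35.1 + 46.7 + 44.2 − 17.8 − 18.9 − 21.1 − 14.8 − 13.6 − 18.0 + 6.5 + 9.0 + 9.6 + 6.0 − 5.2 = 92.2%
P(none) = 100% − 92.2% = 7.8%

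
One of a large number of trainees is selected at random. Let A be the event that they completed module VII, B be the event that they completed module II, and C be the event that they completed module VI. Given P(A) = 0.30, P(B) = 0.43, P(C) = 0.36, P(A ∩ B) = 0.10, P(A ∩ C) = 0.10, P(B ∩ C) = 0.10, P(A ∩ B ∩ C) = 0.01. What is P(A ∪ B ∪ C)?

Inclusion–exclusion gives
P(A ∪ B ∪ C) = 0.30 + 0.43 + 0.36 − 0.10 − 0.10 − 0.10 + 0.01 = 0.80

0.80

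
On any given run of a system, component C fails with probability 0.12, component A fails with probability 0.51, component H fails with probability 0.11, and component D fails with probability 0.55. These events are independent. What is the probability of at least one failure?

P(none) = (1 − 0.12) × (1 − 0.51) × (1 − 0.11) × (1 − 0.55) = 0.88 × 0.49 × 0.89 × 0.45 = 0.1726956
P(at least one) = 1 − 0.1726956 = 0.8273044

0.8273044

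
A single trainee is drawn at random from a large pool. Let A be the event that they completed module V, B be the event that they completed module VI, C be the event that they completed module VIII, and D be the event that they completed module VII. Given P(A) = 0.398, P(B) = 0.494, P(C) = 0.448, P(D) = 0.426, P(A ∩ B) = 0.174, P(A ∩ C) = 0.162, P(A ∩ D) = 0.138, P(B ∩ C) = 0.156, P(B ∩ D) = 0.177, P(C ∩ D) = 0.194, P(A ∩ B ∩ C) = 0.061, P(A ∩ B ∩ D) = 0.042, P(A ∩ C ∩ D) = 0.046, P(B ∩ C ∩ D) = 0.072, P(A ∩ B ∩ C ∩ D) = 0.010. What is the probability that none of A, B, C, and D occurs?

0.024

P(A ∪ B ∪ C ∪ D) = 0.398 + 0.494 + 0.448 + 0.426 − 0.174 − 0.162 − 0.138 − 0.156 − 0.177 − 0.194 + 0.061 + 0.042 + 0.046 + 0.072 − 0.010 = 0.976
P(none) = 1 − 0.976 = 0.024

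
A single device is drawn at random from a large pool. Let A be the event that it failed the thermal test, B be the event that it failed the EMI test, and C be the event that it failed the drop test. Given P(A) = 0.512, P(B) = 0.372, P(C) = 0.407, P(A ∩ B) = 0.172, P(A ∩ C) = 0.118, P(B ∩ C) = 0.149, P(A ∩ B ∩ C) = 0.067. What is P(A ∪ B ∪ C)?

By inclusion–exclusion:
P(A ∪ B ∪ C) = 0.512 + 0.372 + 0.407 − 0.172 − 0.118 − 0.149 + 0.067 = 0.919

0.919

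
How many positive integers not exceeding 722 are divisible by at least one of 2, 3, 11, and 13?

520

By inclusion–exclusion:
361 + 240 + 65 + 55 − 120 − 32 − 27 − 21 − 18 − 5 + 10 + 9 + 2 + 1 − 0 = 520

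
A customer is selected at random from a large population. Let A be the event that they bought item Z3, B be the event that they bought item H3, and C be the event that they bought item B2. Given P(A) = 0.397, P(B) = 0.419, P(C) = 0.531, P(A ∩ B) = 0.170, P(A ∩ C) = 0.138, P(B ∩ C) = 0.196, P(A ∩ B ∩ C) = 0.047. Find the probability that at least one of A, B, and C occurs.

0.890

P(A ∪ B ∪ C) = 0.397 + 0.419 + 0.531 − 0.170 − 0.138 − 0.196 + 0.047 = 0.890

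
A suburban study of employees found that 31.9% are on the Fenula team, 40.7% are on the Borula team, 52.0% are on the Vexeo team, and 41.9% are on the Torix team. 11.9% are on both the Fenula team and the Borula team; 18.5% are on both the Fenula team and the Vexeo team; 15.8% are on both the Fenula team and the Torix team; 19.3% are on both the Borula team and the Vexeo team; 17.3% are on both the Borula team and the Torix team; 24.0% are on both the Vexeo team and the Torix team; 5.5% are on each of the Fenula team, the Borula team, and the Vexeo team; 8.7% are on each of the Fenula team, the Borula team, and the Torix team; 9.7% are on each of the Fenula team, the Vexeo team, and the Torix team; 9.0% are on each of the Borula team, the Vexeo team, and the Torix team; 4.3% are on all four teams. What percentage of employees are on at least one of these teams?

By inclusion–exclusion:
P(≥1) = 31.9 + 40.7 + 52.0 + 41.9 − 11.9 − 18.5 − 15.8 − 19.3 − 17.3 − 24.0 + 5.5 + 8.7 + 9.7 + 9.0 − 4.3 = 88.3%

88.3%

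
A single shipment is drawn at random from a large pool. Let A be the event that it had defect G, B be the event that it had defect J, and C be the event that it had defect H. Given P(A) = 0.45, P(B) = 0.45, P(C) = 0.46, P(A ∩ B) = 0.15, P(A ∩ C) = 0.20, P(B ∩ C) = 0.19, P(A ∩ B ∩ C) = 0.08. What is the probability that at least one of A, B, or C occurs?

P(A ∪ B ∪ C) = 0.45 + 0.45 + 0.46 − 0.15 − 0.20 − 0.19 + 0.08 = 0.90

0.90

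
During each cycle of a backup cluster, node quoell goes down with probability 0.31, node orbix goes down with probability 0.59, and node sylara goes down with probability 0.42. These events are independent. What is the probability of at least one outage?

0.835918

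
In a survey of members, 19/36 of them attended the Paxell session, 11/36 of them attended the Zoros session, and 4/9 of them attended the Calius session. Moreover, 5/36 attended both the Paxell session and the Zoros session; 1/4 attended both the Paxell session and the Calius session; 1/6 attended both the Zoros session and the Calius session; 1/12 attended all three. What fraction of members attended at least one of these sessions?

P(at least one) = 19/36 + 11/36 + 4/9 − 5/36 − 1/4 − 1/6 + 1/12 = 29/36

29/36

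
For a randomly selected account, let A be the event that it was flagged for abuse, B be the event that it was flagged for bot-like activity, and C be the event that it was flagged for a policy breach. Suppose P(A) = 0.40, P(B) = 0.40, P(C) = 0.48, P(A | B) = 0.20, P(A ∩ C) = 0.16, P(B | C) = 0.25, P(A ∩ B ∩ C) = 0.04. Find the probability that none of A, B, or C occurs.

0.04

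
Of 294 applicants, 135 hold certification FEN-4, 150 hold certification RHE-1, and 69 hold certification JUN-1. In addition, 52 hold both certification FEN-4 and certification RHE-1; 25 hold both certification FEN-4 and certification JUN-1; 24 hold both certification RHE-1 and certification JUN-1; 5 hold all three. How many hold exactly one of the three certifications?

167

Using the inclusion–exclusion count for exactly one event:
N(exactly one) = 135 + 150 + 69 − 2·52 − 2·25 − 2·24 + 3·5 = 167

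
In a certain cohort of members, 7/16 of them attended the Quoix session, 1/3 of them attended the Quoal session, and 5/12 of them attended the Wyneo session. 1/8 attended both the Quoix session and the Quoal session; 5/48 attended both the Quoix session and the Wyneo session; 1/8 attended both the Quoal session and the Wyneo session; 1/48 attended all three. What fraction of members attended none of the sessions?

7/48

By inclusion-exclusion,
P(at least one) = 7/16 + 1/3 + 5/12 − 1/8 − 5/48 − 1/8 + 1/48 = 41/48
P(none) = 1 − 41/48 = 7/48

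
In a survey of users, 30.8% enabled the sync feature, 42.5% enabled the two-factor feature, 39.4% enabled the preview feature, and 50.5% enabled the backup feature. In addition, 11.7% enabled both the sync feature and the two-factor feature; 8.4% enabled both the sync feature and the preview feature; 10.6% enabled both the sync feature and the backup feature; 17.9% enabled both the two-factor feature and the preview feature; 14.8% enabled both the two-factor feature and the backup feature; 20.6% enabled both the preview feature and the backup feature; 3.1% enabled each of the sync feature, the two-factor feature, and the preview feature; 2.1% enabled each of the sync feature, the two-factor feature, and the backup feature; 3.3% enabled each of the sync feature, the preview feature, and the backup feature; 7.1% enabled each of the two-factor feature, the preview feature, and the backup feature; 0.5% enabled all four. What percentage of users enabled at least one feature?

P(at least one) = 30.8 + 42.5 + 39.4 + 50.5 − 11.7 − 8.4 − 10.6 − 17.9 − 14.8 − 20.6 + 3.1 + 2.1 + 3.3 + 7.1 − 0.5 = 94.3%

94.3%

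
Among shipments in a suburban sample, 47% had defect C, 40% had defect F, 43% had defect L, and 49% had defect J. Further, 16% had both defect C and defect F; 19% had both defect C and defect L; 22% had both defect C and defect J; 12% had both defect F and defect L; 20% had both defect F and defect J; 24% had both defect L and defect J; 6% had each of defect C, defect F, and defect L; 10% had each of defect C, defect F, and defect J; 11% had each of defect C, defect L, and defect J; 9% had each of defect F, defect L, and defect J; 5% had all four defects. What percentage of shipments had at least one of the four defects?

By inclusion-exclusion,
P(at least one) = 47 + 40 + 43 + 49 − 16 − 19 − 22 − 12 − 20 − 24 + 6 + 10 + 11 + 9 − 5 = 97%

97%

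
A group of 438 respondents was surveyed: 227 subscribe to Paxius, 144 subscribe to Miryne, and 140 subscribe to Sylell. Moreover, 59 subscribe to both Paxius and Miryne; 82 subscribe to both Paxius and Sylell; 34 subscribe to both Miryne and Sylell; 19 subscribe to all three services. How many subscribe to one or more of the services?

|union| = 227 + 144 + 140 − 59 − 82 − 34 + 19 = 355

355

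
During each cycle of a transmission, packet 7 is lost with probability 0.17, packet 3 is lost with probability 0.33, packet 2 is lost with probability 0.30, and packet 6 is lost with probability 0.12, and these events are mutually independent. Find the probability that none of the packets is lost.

0.3425576

P(none) = (1 − 0.17) × (1 − 0.33) × (1 − 0.30) × (1 − 0.12) = 0.83 × 0.67 × 0.70 × 0.88 = 0.3425576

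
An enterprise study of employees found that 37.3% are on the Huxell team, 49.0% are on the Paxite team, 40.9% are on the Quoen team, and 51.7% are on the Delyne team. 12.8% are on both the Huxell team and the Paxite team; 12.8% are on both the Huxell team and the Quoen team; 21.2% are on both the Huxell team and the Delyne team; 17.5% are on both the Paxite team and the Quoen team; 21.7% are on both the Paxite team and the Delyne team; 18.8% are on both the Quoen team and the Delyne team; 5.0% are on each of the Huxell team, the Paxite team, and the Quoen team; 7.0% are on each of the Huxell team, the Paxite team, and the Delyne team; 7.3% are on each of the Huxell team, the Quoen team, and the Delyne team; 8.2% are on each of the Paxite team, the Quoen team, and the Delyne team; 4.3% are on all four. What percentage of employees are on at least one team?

97.3%

Apply inclusion-exclusion:
P(at least one) = 37.3 + 49.0 + 40.9 + 51.7 − 12.8 − 12.8 − 21.2 − 17.5 − 21.7 − 18.8 + 5.0 + 7.0 + 7.3 + 8.2 − 4.3 = 97.3%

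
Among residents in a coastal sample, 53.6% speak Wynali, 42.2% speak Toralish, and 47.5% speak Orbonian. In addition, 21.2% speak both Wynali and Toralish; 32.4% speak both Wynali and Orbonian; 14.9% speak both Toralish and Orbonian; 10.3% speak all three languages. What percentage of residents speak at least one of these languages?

85.1%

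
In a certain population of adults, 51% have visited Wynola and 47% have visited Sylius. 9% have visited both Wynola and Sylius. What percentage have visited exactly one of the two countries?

Using the inclusion–exclusion count for exactly one event:
P(exactly one) = 51 + 47 − 2·9 = 80%

80%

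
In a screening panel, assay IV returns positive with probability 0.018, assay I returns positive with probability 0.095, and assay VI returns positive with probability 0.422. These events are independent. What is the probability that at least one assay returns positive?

Since the events are independent, P(none) is the product of the individual non-occurrence probabilities.
P(none) = (1 − 0.018) × (1 − 0.095) × (1 − 0.422) = 0.982 × 0.905 × 0.578 = 0.51367438
P(at least one) = 1 − 0.51367438 = 0.48632562

0.48632562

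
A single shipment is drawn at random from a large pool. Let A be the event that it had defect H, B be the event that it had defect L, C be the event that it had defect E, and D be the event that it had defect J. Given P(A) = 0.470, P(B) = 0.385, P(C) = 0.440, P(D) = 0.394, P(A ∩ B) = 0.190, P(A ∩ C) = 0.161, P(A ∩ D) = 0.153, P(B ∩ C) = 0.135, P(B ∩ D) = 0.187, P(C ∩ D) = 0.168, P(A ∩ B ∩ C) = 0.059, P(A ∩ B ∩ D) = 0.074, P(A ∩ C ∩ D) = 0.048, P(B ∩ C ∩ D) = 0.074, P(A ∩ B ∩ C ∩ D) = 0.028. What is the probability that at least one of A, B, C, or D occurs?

By inclusion–exclusion:
P(A ∪ B ∪ C ∪ D) = 0.470 + 0.385 + 0.440 + 0.394 − 0.190 − 0.161 − 0.153 − 0.135 − 0.187 − 0.168 + 0.059 + 0.074 + 0.048 + 0.074 − 0.028 = 0.922

0.922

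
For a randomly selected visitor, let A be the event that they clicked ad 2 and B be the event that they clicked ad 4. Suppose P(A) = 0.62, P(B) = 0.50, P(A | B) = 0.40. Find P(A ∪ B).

0.92

P(A ∩ B) = P(B)·P(A|B) = 0.50 × 0.40 = 0.20
By inclusion–exclusion:
P(A ∪ B) = 0.62 + 0.50 − 0.20 = 0.92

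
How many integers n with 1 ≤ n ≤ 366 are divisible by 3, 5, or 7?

By inclusion–exclusion:
⌊366/3⌋ + ⌊366/5⌋ + ⌊366/7⌋ − ⌊366/15⌋ − ⌊366/21⌋ − ⌊366/35⌋ + ⌊366/105⌋ = 122 + 73 + 52 − 24 − 17 − 10 + 3 = 199

199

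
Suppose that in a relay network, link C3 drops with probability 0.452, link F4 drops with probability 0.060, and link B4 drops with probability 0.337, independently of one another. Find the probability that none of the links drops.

0.34152456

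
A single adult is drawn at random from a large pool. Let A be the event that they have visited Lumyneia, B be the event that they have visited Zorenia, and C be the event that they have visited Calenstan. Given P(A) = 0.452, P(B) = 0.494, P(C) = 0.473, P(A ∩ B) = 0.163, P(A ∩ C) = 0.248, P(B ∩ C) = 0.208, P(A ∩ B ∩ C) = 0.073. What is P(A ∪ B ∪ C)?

Apply inclusion-exclusion:
P(A ∪ B ∪ C) = 0.452 + 0.494 + 0.473 − 0.163 − 0.248 − 0.208 + 0.073 = 0.873

0.873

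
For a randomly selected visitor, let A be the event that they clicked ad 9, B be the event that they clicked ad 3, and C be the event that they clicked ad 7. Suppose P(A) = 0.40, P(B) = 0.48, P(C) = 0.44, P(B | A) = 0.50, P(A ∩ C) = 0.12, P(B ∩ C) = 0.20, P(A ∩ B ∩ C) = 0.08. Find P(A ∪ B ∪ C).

0.88

P(A ∩ B) = P(A)·P(B|A) = 0.40 × 0.50 = 0.20
Inclusion–exclusion gives
P(A ∪ B ∪ C) = 0.40 + 0.48 + 0.44 − 0.20 − 0.12 − 0.20 + 0.08 = 0.88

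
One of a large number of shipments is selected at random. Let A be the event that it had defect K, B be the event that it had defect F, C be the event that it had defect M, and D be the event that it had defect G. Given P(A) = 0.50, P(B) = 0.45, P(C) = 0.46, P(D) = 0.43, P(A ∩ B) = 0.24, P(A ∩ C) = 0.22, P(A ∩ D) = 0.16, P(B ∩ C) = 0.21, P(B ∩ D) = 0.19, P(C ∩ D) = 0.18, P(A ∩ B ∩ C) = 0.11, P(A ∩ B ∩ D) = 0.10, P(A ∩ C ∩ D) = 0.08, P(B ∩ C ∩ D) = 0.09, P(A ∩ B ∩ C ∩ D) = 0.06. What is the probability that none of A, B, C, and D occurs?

0.04

Inclusion–exclusion gives
P(A ∪ B ∪ C ∪ D) = 0.50 + 0.45 + 0.46 + 0.43 − 0.24 − 0.22 − 0.16 − 0.21 − 0.19 − 0.18 + 0.11 + 0.10 + 0.08 + 0.09 − 0.06 = 0.96
P(none) = 1 − 0.96 = 0.04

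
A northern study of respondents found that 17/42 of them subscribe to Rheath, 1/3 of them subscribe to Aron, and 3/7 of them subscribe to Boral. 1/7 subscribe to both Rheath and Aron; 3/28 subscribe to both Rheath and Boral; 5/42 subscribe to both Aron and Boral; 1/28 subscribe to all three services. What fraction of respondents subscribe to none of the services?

Inclusion–exclusion gives
P(at least one) = 17/42 + 1/3 + 3/7 − 1/7 − 3/28 − 5/42 + 1/28 = 5/6
P(none) = 1 − 5/6 = 1/6

1/6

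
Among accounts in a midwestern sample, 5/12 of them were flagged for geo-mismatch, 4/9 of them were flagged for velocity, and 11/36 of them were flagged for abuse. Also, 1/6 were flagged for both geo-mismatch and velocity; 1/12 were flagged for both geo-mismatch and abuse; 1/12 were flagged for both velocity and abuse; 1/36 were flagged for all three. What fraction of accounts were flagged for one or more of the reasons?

Inclusion–exclusion gives
P(≥1) = 5/12 + 4/9 + 11/36 − 1/6 − 1/12 − 1/12 + 1/36 = 31/36

31/36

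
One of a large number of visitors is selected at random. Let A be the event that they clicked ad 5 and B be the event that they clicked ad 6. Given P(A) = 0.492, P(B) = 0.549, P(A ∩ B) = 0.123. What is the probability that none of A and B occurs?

Inclusion–exclusion gives
P(A ∪ B) = 0.492 + 0.549 − 0.123 = 0.918
P(none) = 1 − 0.918 = 0.082

0.082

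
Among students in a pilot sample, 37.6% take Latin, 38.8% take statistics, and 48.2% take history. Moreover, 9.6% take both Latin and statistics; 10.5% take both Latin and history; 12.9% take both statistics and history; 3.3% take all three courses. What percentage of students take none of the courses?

Apply inclusion-exclusion:
P(≥1) = 37.6 + 38.8 + 48.2 − 9.6 − 10.5 − 12.9 + 3.3 = 94.9%
P(none) = 100% − 94.9% = 5.1%

5.1%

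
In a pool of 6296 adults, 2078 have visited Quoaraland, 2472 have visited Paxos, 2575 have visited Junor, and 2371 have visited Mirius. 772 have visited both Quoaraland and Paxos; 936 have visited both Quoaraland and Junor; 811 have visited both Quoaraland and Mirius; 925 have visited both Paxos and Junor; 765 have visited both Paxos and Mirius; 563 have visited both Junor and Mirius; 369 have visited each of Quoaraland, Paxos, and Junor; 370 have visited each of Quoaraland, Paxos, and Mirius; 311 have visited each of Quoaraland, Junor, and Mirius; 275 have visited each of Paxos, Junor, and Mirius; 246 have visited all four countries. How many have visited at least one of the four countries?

5803

Inclusion–exclusion gives
|at least one| = 2078 + 2472 + 2575 + 2371 − 772 − 936 − 811 − 925 − 765 − 563 + 369 + 370 + 311 + 275 − 246 = 5803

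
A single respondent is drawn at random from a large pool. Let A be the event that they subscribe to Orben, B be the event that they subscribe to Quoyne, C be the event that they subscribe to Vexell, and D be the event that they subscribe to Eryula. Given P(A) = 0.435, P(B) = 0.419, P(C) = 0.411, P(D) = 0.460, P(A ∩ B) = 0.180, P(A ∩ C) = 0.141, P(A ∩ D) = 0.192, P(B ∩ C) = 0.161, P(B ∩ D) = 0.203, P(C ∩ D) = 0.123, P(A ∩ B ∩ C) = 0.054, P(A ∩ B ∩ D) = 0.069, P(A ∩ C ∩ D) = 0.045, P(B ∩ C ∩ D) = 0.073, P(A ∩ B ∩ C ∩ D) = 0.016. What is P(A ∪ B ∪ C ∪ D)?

By inclusion–exclusion:
P(A ∪ B ∪ C ∪ D) = 0.435 + 0.419 + 0.411 + 0.460 − 0.180 − 0.141 − 0.192 − 0.161 − 0.203 − 0.123 + 0.054 + 0.069 + 0.045 + 0.073 − 0.016 = 0.950

0.950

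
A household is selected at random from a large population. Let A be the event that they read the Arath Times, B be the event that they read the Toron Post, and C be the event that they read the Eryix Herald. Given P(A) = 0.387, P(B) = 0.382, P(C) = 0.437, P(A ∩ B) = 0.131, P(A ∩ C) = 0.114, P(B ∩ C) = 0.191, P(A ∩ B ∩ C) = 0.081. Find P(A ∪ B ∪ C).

0.851

Using inclusion–exclusion:
P(A ∪ B ∪ C) = 0.387 + 0.382 + 0.437 − 0.131 − 0.114 − 0.191 + 0.081 = 0.851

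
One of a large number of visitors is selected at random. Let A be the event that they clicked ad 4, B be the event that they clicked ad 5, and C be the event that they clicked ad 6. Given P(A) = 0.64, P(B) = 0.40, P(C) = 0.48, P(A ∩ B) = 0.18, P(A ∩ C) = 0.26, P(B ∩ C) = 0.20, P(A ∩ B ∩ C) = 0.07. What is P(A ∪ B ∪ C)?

0.95

P(A ∪ B ∪ C) = 0.64 + 0.40 + 0.48 − 0.18 − 0.26 − 0.20 + 0.07 = 0.95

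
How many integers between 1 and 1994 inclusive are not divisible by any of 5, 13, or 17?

1387

Using inclusion–exclusion:
398 + 153 + 117 − 30 − 23 − 9 + 1 = 607
1994 − 607 = 1387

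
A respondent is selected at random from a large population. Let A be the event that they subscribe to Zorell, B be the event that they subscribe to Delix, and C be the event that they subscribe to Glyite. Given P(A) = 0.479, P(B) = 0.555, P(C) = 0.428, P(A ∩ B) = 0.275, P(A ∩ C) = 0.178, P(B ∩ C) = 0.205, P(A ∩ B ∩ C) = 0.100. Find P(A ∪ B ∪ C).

0.904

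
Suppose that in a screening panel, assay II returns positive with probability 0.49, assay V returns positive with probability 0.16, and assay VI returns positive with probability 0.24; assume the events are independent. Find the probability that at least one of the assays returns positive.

0.674416

P(none) = (1 − 0.49) × (1 − 0.16) × (1 − 0.24) = 0.51 × 0.84 × 0.76 = 0.325584
P(at least one) = 1 − 0.325584 = 0.674416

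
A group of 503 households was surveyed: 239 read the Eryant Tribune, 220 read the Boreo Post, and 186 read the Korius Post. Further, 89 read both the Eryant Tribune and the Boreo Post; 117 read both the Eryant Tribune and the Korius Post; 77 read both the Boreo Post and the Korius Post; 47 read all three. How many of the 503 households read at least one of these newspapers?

Using inclusion–exclusion:
N(≥1) = 239 + 220 + 186 − 89 − 117 − 77 + 47 = 409

409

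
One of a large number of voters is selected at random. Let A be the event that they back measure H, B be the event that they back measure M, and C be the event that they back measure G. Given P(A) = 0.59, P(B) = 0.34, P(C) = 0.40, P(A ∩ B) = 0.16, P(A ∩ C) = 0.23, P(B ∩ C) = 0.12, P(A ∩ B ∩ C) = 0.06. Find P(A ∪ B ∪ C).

0.88

Inclusion–exclusion gives
P(A ∪ B ∪ C) = 0.59 + 0.34 + 0.40 − 0.16 − 0.23 − 0.12 + 0.06 = 0.88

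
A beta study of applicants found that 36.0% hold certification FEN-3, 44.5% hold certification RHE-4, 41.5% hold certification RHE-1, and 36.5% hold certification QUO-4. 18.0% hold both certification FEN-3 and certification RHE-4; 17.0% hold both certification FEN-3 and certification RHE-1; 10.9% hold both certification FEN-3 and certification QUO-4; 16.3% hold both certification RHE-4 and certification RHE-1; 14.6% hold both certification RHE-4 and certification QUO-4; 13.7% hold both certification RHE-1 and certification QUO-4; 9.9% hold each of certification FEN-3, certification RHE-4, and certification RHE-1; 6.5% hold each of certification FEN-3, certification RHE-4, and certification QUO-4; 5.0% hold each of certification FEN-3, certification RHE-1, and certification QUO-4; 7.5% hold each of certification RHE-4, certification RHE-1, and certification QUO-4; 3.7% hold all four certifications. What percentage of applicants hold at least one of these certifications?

93.2%

P(at least one) = 36.0 + 44.5 + 41.5 + 36.5 − 18.0 − 17.0 − 10.9 − 16.3 − 14.6 − 13.7 + 9.9 + 6.5 + 5.0 + 7.5 − 3.7 = 93.2%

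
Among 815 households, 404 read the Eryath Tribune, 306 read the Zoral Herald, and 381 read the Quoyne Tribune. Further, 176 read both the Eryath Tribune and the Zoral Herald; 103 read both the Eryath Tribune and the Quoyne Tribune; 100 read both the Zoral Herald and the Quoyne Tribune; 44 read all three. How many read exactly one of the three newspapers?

465

Using the inclusion–exclusion count for exactly one event:
|exactly one| = 404 + 306 + 381 − 2·176 − 2·103 − 2·100 + 3·44 = 465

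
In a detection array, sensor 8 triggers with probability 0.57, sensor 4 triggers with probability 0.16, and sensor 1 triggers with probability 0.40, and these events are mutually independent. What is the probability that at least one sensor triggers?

P(none) = (1 − 0.57) × (1 − 0.16) × (1 − 0.40) = 0.43 × 0.84 × 0.60 = 0.21672
P(at least one) = 1 − 0.21672 = 0.78328

0.78328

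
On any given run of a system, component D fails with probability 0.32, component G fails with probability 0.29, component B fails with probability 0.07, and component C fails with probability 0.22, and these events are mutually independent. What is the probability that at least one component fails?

0.64977688

Independence gives P(none) = ∏(1 − pᵢ).
P(none) = (1 − 0.32) × (1 − 0.29) × (1 − 0.07) × (1 − 0.22) = 0.68 × 0.71 × 0.93 × 0.78 = 0.35022312
P(at least one) = 1 − 0.35022312 = 0.64977688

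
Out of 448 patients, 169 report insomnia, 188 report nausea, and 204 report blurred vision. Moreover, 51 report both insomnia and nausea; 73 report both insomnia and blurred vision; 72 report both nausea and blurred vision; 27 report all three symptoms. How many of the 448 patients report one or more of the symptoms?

392

N(≥1) = 169 + 188 + 204 − 51 − 73 − 72 + 27 = 392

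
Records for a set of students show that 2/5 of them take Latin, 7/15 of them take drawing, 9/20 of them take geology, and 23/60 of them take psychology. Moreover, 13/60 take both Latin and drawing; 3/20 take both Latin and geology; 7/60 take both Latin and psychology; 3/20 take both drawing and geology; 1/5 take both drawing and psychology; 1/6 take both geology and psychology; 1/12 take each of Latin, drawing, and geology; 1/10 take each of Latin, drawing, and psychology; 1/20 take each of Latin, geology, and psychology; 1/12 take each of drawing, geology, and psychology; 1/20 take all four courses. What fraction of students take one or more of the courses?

P(union) = 2/5 + 7/15 + 9/20 + 23/60 − 13/60 − 3/20 − 7/60 − 3/20 − 1/5 − 1/6 + 1/12 + 1/10 + 1/20 + 1/12 − 1/20 = 29/30

29/30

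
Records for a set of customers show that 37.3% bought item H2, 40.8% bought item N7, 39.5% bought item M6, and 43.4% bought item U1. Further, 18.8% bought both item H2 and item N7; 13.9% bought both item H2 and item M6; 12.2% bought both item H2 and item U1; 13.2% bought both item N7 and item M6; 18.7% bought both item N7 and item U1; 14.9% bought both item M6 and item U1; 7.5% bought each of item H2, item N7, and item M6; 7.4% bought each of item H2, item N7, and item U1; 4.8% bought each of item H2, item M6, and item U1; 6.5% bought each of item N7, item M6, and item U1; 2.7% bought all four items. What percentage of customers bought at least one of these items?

92.8%

Using inclusion–exclusion:
P(≥1) = 37.3 + 40.8 + 39.5 + 43.4 − 18.8 − 13.9 − 12.2 − 13.2 − 18.7 − 14.9 + 7.5 + 7.4 + 4.8 + 6.5 − 2.7 = 92.8%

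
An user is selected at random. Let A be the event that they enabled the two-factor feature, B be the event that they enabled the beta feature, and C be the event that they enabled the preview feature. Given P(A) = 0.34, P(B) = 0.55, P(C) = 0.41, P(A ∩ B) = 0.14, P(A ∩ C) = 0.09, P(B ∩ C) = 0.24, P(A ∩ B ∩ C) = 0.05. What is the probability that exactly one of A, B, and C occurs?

0.51

P(exactly one) = 0.34 + 0.55 + 0.41 − 2·0.14 − 2·0.09 − 2·0.24 + 3·0.05 = 0.51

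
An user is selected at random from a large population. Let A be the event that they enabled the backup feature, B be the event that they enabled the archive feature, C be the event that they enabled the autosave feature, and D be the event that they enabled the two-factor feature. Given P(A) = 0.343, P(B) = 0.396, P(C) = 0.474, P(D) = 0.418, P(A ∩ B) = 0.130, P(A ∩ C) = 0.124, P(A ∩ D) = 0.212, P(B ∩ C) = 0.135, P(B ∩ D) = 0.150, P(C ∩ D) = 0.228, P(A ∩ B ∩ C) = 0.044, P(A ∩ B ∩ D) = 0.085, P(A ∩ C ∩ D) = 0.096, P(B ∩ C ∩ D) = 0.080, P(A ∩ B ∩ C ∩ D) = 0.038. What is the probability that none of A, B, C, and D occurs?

0.081

By inclusion-exclusion,
P(A ∪ B ∪ C ∪ D) = 0.343 + 0.396 + 0.474 + 0.418 − 0.130 − 0.124 − 0.212 − 0.135 − 0.150 − 0.228 + 0.044 + 0.085 + 0.096 + 0.080 − 0.038 = 0.919
P(none) = 1 − 0.919 = 0.081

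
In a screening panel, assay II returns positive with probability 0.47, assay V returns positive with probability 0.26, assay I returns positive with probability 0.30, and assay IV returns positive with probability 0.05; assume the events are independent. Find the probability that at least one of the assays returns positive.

0.739187

P(none) = (1 − 0.47) × (1 − 0.26) × (1 − 0.30) × (1 − 0.05) = 0.53 × 0.74 × 0.70 × 0.95 = 0.260813
P(at least one) = 1 − 0.260813 = 0.739187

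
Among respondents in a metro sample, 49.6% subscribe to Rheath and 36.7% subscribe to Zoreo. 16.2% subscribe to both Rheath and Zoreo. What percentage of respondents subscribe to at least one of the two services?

P(union) = 49.6 + 36.7 − 16.2 = 70.1%

70.1%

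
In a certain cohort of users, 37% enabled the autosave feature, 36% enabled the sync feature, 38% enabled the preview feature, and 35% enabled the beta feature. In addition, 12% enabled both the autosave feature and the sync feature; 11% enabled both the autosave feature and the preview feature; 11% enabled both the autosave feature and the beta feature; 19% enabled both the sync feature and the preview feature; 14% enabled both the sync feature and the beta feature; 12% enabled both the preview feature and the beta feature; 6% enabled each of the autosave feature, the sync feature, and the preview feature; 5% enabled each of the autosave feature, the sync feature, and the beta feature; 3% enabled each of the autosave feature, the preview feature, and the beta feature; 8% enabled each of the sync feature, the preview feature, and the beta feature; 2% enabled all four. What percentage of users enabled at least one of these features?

87%

By inclusion-exclusion,
P(≥1) = 37 + 36 + 38 + 35 − 12 − 11 − 11 − 19 − 14 − 12 + 6 + 5 + 3 + 8 − 2 = 87%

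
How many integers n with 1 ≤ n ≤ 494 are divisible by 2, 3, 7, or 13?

363

247 + 164 + 70 + 38 − 82 − 35 − 19 − 23 − 12 − 5 + 11 + 6 + 2 + 1 − 0 = 363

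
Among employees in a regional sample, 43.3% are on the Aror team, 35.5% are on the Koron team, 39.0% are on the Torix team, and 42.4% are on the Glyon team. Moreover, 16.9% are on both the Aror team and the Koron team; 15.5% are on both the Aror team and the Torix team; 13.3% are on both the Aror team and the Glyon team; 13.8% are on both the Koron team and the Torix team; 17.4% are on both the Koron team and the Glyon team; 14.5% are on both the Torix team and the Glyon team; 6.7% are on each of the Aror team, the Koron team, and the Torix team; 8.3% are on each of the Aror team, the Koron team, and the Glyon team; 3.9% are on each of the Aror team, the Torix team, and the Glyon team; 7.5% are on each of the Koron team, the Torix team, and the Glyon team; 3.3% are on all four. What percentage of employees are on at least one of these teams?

91.9%

P(union) = 43.3 + 35.5 + 39.0 + 42.4 − 16.9 − 15.5 − 13.3 − 13.8 − 17.4 − 14.5 + 6.7 + 8.3 + 3.9 + 7.5 − 3.3 = 91.9%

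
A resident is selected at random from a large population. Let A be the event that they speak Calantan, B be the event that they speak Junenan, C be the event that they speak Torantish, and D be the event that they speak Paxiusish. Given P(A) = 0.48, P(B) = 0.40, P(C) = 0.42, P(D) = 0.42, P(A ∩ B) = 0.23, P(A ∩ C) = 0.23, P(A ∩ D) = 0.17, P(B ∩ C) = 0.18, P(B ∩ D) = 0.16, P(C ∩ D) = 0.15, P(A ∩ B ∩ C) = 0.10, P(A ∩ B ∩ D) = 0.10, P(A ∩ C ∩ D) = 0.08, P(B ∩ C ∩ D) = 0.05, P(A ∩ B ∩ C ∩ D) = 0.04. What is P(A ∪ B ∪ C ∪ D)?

0.89

P(A ∪ B ∪ C ∪ D) = 0.48 + 0.40 + 0.42 + 0.42 − 0.23 − 0.23 − 0.17 − 0.18 − 0.16 − 0.15 + 0.10 + 0.10 + 0.08 + 0.05 − 0.04 = 0.89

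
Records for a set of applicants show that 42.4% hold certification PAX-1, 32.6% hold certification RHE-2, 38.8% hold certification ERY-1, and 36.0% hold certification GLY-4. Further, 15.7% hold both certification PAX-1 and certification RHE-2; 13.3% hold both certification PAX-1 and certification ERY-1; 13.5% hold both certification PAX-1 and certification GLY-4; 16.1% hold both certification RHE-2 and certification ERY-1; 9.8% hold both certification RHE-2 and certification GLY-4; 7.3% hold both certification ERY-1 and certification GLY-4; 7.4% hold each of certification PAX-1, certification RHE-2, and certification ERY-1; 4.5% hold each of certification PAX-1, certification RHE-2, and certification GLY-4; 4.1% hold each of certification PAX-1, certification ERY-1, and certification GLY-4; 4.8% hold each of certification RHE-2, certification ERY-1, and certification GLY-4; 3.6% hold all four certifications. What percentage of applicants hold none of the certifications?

8.7%

By inclusion–exclusion:
P(at least one) = 42.4 + 32.6 + 38.8 + 36.0 − 15.7 − 13.3 − 13.5 − 16.1 − 9.8 − 7.3 + 7.4 + 4.5 + 4.1 + 4.8 − 3.6 = 91.3%
P(none) = 100% − 91.3% = 8.7%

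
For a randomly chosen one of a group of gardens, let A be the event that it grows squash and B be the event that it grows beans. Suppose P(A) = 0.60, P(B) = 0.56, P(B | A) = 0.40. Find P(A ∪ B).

0.92

P(A ∩ B) = P(A)·P(B|A) = 0.60 × 0.40 = 0.24
Apply inclusion-exclusion:
P(A ∪ B) = 0.60 + 0.56 − 0.24 = 0.92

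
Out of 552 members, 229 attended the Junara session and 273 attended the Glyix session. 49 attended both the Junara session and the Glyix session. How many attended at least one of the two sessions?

453

Using inclusion–exclusion:
N(≥1) = 229 + 273 − 49 = 453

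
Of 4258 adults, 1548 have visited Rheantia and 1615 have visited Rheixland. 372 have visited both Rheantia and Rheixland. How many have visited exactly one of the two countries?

By inclusion–exclusion (exactly-one form):
|exactly one| = 1548 + 1615 − 2·372 = 2419

2419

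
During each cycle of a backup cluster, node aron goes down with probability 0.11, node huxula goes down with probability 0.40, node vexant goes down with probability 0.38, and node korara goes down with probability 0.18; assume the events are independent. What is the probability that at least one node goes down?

P(none) = (1 − 0.11) × (1 − 0.40) × (1 − 0.38) × (1 − 0.18) = 0.89 × 0.60 × 0.62 × 0.82 = 0.2714856
P(at least one) = 1 − 0.2714856 = 0.7285144

0.7285144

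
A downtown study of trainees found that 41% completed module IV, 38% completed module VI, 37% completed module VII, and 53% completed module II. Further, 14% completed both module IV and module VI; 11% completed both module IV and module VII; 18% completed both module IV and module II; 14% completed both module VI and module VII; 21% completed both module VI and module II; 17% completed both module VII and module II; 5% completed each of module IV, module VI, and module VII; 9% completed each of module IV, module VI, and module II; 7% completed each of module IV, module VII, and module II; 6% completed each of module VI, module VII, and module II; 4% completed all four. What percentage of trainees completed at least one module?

97%

P(union) = 41 + 38 + 37 + 53 − 14 − 11 − 18 − 14 − 21 − 17 + 5 + 9 + 7 + 6 − 4 = 97%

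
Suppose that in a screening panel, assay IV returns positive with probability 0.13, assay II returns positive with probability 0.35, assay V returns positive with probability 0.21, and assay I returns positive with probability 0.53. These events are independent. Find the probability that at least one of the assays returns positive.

0.79002985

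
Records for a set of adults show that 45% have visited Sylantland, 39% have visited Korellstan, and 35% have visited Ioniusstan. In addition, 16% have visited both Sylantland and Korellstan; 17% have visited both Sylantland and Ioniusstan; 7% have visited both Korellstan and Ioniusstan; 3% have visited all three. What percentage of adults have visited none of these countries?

Using inclusion–exclusion:
P(≥1) = 45 + 39 + 35 − 16 − 17 − 7 + 3 = 82%
P(none) = 100% − 82% = 18%

18%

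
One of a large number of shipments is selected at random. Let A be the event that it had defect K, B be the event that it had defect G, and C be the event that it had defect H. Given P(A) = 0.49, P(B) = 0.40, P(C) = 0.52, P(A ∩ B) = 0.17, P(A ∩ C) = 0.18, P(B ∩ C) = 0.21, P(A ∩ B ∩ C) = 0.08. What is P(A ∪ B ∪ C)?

0.93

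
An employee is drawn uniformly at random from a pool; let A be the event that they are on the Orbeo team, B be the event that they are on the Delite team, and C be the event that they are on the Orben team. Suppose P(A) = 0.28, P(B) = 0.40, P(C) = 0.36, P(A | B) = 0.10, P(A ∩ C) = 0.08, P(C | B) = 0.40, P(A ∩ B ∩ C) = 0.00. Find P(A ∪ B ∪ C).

0.76

P(A ∩ B) = P(B)·P(A|B) = 0.40 × 0.10 = 0.04
P(B ∩ C) = P(B)·P(C|B) = 0.40 × 0.40 = 0.16
P(A ∪ B ∪ C) = 0.28 + 0.40 + 0.36 − 0.04 − 0.08 − 0.16 + 0.00 = 0.76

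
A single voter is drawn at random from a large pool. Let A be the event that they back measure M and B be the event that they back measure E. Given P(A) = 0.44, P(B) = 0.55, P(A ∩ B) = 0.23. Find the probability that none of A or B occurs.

0.24

P(A ∪ B) = 0.44 + 0.55 − 0.23 = 0.76
P(none) = 1 − 0.76 = 0.24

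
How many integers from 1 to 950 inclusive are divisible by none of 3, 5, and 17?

478

316 + 190 + 55 − 63 − 18 − 11 + 3 = 472
950 − 472 = 478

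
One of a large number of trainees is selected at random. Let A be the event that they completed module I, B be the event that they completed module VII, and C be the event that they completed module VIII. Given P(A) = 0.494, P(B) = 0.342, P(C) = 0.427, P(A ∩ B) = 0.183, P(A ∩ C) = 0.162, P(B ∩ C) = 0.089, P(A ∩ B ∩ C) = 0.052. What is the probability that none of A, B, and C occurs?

By inclusion–exclusion:
P(A ∪ B ∪ C) = 0.494 + 0.342 + 0.427 − 0.183 − 0.162 − 0.089 + 0.052 = 0.881
P(none) = 1 − 0.881 = 0.119

0.119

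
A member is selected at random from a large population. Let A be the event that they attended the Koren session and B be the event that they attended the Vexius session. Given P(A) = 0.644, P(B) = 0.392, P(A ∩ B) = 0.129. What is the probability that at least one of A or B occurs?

P(A ∪ B) = 0.644 + 0.392 − 0.129 = 0.907

0.907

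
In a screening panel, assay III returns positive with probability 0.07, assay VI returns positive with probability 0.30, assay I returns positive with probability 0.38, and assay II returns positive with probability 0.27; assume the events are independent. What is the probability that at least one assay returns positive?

P(none) = (1 − 0.07) × (1 − 0.30) × (1 − 0.38) × (1 − 0.27) = 0.93 × 0.70 × 0.62 × 0.73 = 0.2946426
P(at least one) = 1 − 0.2946426 = 0.7053574

0.7053574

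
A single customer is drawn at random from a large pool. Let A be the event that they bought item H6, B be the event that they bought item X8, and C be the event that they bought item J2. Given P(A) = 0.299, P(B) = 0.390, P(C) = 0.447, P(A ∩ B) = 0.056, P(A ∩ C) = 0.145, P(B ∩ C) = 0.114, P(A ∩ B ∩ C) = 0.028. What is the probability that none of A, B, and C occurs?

0.151

P(A ∪ B ∪ C) = 0.299 + 0.390 + 0.447 − 0.056 − 0.145 − 0.114 + 0.028 = 0.849
P(none) = 1 − 0.849 = 0.151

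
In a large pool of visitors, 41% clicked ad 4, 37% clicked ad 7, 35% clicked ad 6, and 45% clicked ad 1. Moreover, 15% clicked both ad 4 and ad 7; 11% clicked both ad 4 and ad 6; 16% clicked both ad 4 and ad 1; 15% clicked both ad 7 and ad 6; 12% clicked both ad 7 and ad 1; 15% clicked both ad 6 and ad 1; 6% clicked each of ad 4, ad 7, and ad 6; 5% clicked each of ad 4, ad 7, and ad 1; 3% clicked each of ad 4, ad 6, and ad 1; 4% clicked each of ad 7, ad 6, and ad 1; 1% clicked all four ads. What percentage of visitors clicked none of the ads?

9%

Inclusion–exclusion gives
P(union) = 41 + 37 + 35 + 45 − 15 − 11 − 16 − 15 − 12 − 15 + 6 + 5 + 3 + 4 − 1 = 91%
P(none) = 100% − 91% = 9%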